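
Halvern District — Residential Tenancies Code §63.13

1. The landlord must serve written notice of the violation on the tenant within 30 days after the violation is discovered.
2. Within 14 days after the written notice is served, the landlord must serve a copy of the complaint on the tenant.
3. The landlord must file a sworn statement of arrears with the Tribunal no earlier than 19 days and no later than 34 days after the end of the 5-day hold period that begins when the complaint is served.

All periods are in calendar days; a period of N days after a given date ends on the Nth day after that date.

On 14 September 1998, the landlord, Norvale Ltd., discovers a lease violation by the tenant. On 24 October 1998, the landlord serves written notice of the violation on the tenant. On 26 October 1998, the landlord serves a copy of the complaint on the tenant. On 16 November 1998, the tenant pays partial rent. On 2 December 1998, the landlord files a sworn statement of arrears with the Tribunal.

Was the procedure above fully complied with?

(1) due by 14 September 1998 + 30 days = 14 October 1998; 24 October 1998 misses that deadline by 10 days.
No need to go further; step 1 was not satisfied.

No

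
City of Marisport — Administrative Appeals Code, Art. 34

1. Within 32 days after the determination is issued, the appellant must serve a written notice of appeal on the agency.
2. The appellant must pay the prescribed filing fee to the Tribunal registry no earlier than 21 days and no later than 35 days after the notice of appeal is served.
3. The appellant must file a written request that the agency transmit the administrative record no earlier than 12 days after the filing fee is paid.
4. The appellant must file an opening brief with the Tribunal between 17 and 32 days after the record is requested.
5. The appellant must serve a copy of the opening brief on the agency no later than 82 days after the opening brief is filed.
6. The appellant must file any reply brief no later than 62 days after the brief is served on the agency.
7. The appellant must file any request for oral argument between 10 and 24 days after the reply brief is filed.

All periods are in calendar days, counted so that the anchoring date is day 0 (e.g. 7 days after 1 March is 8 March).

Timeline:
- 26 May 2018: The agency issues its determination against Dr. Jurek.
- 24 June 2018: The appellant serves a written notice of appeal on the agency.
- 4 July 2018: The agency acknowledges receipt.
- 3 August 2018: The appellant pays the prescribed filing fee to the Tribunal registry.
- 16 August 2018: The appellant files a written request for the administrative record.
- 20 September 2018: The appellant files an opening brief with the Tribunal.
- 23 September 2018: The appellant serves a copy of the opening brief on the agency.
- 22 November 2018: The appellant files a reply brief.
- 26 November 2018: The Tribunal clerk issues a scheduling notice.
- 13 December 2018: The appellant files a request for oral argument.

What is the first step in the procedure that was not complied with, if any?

Step 1 — counting 32 days from 26 May 2018 (when the determination is issued) gives a deadline of 27 June 2018; 24 June 2018 is within that limit.
Step 2 — 21 and 35 days from 24 June 2018 (when the notice of appeal is served) are 15 July 2018 and 29 July 2018 respectively; done 3 August 2018 — 5 days after the window closed.
No need to go further; step 2 was not satisfied.

Step 2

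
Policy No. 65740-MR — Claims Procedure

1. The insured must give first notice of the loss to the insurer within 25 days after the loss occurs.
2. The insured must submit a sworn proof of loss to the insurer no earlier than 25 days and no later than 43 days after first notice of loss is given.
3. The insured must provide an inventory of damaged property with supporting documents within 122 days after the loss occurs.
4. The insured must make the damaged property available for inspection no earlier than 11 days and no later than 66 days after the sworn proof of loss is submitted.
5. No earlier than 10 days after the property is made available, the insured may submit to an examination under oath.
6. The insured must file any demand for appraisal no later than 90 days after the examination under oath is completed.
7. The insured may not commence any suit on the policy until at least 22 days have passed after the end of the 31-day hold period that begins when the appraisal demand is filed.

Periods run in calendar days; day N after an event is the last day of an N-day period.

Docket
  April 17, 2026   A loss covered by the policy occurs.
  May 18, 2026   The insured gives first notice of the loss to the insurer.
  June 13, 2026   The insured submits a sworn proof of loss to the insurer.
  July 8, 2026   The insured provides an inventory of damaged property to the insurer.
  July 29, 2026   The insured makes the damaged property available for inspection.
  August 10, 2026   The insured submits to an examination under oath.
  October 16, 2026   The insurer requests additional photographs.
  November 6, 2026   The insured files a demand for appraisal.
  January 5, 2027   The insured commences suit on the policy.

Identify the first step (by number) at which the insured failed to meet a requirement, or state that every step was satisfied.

Step 1

Step 1: 25 days after April 17, 2026 (when the loss occurs) is May 12, 2026; not done until May 18, 2026, 6 days after the deadline.
The procedure was therefore not followed at step 1.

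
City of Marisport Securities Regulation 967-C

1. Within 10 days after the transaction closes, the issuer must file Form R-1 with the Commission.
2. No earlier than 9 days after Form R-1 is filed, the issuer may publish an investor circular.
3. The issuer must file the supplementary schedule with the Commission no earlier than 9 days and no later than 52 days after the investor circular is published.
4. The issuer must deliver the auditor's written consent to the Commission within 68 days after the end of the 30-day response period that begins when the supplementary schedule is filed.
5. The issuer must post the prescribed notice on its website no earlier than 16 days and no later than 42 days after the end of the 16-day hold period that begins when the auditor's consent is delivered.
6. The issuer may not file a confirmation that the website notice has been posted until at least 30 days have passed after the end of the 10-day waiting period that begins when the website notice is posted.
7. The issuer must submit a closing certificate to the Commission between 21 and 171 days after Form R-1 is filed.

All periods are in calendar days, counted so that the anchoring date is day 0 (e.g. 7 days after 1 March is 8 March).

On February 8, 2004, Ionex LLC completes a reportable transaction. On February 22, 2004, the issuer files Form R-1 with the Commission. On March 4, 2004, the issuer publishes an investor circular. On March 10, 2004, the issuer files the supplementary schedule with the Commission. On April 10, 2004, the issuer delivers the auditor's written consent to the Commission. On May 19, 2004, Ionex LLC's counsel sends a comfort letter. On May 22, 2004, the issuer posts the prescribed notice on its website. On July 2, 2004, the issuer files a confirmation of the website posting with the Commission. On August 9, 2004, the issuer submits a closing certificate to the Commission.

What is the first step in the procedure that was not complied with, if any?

Step 1

Step 1 — counting 10 days from February 8, 2004 (when the transaction closes) gives a deadline of February 18, 2004; not done until February 22, 2004, 4 days after the deadline.
The analysis stops there.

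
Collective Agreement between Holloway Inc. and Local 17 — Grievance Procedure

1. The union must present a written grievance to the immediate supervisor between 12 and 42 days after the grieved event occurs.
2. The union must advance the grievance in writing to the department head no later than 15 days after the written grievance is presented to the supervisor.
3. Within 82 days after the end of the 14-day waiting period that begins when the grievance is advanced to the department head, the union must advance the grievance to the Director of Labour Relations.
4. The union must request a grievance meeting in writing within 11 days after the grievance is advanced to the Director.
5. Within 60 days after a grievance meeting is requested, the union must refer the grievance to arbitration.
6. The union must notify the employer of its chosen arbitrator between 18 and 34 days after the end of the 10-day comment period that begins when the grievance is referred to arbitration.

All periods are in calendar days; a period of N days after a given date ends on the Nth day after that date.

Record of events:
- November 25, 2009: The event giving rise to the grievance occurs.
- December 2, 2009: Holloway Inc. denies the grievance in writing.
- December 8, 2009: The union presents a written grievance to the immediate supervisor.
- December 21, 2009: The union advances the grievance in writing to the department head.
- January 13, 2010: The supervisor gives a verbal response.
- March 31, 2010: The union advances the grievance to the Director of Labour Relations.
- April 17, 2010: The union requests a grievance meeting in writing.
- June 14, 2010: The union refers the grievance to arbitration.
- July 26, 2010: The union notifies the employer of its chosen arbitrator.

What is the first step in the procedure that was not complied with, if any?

Step 3

Step 1: the window is 12–42 days after November 25, 2009 (when the grieved event occurs), so December 7, 2009 through January 6, 2010; December 8, 2009 falls inside that range.
Step 2: 15 days after December 8, 2009 (when the written grievance is presented to the supervisor) is December 23, 2009; done December 21, 2009 — timely.
Step 3: 82 days after January 4, 2010 (end of the 14-day waiting period, which began when the grievance is advanced to the department head on December 21, 2009) is March 27, 2010; not done until March 31, 2010, 4 days after the deadline.
The analysis stops there.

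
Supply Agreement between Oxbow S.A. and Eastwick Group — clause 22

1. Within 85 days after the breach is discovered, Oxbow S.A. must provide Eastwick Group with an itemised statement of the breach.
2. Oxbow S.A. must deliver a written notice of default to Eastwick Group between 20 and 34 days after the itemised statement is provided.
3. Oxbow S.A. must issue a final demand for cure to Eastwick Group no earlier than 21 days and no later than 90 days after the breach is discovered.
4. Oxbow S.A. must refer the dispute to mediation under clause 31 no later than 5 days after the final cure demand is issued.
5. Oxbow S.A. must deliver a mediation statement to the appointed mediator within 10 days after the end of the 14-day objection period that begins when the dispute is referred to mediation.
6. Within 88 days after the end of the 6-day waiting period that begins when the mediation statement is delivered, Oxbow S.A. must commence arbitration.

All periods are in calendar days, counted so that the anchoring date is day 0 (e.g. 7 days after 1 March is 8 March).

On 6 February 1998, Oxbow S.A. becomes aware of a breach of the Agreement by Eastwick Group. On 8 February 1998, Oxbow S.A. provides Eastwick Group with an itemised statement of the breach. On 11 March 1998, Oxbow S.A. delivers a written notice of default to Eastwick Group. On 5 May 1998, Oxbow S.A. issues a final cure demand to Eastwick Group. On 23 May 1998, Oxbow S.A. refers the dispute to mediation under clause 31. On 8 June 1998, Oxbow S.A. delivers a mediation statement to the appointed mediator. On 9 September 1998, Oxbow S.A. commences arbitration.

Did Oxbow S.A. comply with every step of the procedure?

No

Step 1 — counting 85 days from 6 February 1998 (when the breach is discovered) gives a deadline of 2 May 1998; completed 8 February 1998, before the deadline.
Step 2 — 20 and 34 days from 8 February 1998 (when the itemised statement is provided) are 28 February 1998 and 14 March 1998 respectively; done 11 March 1998, which is between those dates.
Step 3 — 21 and 90 days from 6 February 1998 (when the breach is discovered) are 27 February 1998 and 7 May 1998 respectively; done 5 May 1998, which is between those dates.
Step 4 — counting 5 days from 5 May 1998 (when the final cure demand is issued) gives a deadline of 10 May 1998; 23 May 1998 misses that deadline by 13 days.
That is the first point of non-compliance.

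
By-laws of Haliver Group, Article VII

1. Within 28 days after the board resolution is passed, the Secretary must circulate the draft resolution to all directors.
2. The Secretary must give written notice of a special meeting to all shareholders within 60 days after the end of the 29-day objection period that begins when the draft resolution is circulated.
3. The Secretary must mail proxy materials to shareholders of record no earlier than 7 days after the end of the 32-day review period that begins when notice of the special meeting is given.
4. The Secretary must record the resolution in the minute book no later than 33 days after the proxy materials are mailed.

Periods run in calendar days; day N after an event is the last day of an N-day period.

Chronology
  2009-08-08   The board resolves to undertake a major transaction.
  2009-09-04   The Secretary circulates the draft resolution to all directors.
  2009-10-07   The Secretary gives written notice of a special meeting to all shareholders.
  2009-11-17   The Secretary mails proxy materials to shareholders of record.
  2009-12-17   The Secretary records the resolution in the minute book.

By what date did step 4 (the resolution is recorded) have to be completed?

Step 4 runs from 2009-11-17, when the proxy materials are mailed. 33 days after 2009-11-17 is 2009-12-20.

2009-12-20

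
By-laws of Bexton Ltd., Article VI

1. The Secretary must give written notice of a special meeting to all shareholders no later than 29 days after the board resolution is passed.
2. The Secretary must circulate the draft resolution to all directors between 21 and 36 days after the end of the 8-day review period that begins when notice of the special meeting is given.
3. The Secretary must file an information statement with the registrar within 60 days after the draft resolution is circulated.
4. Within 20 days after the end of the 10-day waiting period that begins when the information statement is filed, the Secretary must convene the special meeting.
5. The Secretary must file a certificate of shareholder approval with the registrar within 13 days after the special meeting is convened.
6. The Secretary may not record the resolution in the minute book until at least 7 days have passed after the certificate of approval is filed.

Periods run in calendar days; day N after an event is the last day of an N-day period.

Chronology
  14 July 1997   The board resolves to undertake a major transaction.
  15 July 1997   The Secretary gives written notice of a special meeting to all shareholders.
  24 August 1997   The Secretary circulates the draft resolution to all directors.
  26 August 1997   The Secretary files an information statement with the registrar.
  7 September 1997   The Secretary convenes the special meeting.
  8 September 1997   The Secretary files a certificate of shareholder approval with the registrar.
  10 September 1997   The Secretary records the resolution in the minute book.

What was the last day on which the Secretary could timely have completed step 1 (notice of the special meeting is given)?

12 August 1997

Step 1 runs from 14 July 1997, when the board resolution is passed. 29 days after 14 July 1997 is 12 August 1997.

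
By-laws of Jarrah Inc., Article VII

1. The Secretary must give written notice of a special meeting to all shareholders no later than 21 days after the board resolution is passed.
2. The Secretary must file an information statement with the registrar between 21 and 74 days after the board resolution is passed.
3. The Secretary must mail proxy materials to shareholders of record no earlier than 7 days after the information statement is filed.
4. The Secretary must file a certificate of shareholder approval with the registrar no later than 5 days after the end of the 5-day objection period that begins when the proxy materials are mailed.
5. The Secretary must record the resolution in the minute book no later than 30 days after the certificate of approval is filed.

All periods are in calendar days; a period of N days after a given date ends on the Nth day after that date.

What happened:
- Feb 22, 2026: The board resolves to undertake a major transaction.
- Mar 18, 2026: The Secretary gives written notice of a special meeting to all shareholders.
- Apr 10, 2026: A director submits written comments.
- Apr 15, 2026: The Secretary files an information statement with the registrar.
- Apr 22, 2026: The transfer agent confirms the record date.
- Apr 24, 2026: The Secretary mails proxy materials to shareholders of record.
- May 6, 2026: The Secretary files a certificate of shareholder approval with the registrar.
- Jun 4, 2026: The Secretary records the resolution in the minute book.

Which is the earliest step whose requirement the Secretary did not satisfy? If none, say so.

Step 1 — counting 21 days from Feb 22, 2026 (when the board resolution is passed) gives a deadline of Mar 15, 2026; not done until Mar 18, 2026, 3 days after the deadline.
No need to go further; step 1 was not satisfied.

Step 1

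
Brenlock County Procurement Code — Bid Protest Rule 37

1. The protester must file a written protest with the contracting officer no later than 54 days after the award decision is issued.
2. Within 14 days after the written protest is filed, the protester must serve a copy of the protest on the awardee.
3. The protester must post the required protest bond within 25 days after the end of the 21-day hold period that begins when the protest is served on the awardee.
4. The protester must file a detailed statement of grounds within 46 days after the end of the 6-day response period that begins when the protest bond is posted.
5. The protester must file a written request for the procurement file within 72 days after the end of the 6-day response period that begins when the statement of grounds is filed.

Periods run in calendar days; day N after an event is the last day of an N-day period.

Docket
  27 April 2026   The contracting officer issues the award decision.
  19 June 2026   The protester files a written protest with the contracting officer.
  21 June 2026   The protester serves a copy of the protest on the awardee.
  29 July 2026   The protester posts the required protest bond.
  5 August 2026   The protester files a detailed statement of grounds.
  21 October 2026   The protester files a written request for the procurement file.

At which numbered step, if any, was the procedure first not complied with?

None — every step was satisfied

Step 1: 54 days after 27 April 2026 (when the award decision is issued) is 20 June 2026; done 19 June 2026 — timely.
Step 2: 14 days after 19 June 2026 (when the written protest is filed) is 3 July 2026; done 21 June 2026 — timely.
Step 3: 25 days after 12 July 2026 (end of the 21-day hold period, which began when the protest is served on the awardee on 21 June 2026) is 6 August 2026; done 29 July 2026 — timely.
Step 4: 46 days after 4 August 2026 (end of the 6-day response period, which began when the protest bond is posted on 29 July 2026) is 19 September 2026; 5 August 2026 is within that limit.
Step 5: 72 days after 11 August 2026 (end of the 6-day response period, which began when the statement of grounds is filed on 5 August 2026) is 22 October 2026; completed 21 October 2026, before the deadline.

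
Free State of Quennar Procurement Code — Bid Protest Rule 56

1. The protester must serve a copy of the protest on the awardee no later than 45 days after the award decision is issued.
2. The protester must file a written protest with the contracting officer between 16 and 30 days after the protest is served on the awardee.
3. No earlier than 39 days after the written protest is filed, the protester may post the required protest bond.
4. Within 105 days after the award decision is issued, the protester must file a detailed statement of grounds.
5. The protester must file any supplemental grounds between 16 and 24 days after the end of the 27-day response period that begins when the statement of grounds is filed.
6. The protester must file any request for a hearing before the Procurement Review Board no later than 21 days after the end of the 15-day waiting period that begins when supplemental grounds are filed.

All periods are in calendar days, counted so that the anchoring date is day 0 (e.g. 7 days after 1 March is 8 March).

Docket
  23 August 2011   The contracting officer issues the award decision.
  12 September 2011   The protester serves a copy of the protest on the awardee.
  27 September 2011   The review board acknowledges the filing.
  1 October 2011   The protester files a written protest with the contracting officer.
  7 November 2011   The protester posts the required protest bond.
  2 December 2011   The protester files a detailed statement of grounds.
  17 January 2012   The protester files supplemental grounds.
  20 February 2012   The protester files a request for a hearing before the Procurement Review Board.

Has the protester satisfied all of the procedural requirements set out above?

Step 1: 45 days after 23 August 2011 (when the award decision is issued) is 7 October 2011; completed 12 September 2011, before the deadline.
Step 2: the window is 16–30 days after 12 September 2011 (when the protest is served on the awardee), so 28 September 2011 through 12 October 2011; done 1 October 2011 — within the window.
Step 3: the earliest permitted date is 39 days after 1 October 2011 (when the written protest is filed), i.e. 9 November 2011; acted on 7 November 2011, 2 days prematurely.
The procedure was therefore not followed at step 3.

No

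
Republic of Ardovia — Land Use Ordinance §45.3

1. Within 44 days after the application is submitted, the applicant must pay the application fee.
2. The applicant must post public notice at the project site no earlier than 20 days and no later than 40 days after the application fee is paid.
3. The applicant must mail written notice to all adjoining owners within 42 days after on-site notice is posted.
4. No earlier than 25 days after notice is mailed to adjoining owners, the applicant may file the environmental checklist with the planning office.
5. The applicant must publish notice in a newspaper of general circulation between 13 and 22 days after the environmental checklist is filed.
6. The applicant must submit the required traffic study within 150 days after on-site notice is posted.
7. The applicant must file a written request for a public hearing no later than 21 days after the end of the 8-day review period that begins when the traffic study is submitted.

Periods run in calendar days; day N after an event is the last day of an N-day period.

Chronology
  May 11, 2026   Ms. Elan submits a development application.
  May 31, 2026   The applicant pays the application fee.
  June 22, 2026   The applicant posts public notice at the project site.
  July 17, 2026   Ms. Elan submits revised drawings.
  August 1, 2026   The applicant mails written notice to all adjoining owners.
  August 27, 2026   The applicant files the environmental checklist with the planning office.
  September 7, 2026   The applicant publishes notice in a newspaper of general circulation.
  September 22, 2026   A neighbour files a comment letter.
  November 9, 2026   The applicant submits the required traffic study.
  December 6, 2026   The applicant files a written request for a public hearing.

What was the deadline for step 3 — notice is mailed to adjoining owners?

August 3, 2026

Step 3 runs from June 22, 2026, when on-site notice is posted. 42 days after June 22, 2026 is August 3, 2026.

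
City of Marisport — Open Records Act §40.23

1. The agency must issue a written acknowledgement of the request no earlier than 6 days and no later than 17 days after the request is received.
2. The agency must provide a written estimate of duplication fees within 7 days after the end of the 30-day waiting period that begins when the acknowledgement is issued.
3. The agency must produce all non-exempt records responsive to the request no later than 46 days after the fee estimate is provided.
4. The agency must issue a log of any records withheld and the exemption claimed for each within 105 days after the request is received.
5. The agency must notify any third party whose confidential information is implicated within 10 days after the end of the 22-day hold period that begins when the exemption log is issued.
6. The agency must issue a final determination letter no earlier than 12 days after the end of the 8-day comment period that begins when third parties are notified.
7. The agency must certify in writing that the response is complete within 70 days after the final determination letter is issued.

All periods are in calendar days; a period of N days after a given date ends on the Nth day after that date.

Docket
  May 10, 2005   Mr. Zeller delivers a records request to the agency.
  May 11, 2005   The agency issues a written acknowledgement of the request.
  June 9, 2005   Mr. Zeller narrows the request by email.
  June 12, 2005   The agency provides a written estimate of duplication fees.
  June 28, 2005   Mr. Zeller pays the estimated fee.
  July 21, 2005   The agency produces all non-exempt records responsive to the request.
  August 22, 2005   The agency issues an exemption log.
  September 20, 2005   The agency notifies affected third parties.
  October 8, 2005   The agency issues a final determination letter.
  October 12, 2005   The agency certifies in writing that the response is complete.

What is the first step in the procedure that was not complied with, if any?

Step 1 — 6 and 17 days from May 10, 2005 (when the request is received) are May 16, 2005 and May 27, 2005 respectively; done May 11, 2005 — 5 days before the window opened.
That is the first point of non-compliance.

Step 1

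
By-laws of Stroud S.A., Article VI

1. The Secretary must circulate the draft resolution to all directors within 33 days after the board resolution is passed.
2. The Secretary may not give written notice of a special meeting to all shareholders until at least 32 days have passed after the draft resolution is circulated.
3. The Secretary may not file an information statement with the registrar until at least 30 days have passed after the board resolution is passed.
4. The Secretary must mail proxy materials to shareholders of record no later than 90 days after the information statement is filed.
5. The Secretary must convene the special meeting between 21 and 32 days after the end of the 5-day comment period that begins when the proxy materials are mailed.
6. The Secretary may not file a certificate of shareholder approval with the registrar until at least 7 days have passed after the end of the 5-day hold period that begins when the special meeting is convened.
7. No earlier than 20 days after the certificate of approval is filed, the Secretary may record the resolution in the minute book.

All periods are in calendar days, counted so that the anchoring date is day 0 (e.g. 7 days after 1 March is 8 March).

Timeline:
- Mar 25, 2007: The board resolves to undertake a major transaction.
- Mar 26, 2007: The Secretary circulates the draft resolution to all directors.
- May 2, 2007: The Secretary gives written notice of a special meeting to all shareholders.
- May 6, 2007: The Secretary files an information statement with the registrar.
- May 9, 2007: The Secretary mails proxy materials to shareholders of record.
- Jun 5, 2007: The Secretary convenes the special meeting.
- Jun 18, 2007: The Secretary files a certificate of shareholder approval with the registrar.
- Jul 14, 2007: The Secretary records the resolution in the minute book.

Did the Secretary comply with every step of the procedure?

Step 1 — counting 33 days from Mar 25, 2007 (when the board resolution is passed) gives a deadline of Apr 27, 2007; done Mar 26, 2007 — timely.
Step 2 — must wait 32 days from Mar 26, 2007 (when the draft resolution is circulated), so not before Apr 27, 2007; done May 2, 2007 — permitted.
Step 3 — must wait 30 days from Mar 25, 2007 (when the board resolution is passed), so not before Apr 24, 2007; done May 6, 2007 — permitted.
Step 4 — counting 90 days from May 6, 2007 (when the information statement is filed) gives a deadline of Aug 4, 2007; May 9, 2007 is within that limit.
Step 5 — 21 and 32 days from May 14, 2007 (end of the 5-day comment period, which began when the proxy materials are mailed on May 9, 2007) are Jun 4, 2007 and Jun 15, 2007 respectively; done Jun 5, 2007 — within the window.
Step 6 — must wait 7 days from Jun 10, 2007 (end of the 5-day hold period, which began when the special meeting is convened on Jun 5, 2007), so not before Jun 17, 2007; Jun 18, 2007 is on or after that date.
Step 7 — must wait 20 days from Jun 18, 2007 (when the certificate of approval is filed), so not before Jul 8, 2007; done Jul 14, 2007 — permitted.

Yes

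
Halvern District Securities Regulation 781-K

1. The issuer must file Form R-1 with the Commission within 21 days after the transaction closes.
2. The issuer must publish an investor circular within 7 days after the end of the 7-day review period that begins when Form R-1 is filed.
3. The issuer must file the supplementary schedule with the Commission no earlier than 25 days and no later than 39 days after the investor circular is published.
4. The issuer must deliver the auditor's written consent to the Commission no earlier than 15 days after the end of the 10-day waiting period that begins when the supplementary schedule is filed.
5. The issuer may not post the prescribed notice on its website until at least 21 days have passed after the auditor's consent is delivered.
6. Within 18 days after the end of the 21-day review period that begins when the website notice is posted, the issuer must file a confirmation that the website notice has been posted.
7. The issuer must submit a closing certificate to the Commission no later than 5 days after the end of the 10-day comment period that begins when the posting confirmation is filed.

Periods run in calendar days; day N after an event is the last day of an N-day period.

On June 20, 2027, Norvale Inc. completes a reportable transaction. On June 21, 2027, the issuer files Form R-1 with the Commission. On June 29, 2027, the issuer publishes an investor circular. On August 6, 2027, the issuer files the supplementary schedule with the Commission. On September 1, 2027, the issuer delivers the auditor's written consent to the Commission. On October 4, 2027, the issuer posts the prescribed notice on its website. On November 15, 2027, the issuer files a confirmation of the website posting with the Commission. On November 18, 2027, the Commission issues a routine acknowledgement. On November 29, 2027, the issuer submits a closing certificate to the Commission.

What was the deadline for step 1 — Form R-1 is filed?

July 11, 2027

Step 1 runs from June 20, 2027, when the transaction closes. 21 days after June 20, 2027 is July 11, 2027.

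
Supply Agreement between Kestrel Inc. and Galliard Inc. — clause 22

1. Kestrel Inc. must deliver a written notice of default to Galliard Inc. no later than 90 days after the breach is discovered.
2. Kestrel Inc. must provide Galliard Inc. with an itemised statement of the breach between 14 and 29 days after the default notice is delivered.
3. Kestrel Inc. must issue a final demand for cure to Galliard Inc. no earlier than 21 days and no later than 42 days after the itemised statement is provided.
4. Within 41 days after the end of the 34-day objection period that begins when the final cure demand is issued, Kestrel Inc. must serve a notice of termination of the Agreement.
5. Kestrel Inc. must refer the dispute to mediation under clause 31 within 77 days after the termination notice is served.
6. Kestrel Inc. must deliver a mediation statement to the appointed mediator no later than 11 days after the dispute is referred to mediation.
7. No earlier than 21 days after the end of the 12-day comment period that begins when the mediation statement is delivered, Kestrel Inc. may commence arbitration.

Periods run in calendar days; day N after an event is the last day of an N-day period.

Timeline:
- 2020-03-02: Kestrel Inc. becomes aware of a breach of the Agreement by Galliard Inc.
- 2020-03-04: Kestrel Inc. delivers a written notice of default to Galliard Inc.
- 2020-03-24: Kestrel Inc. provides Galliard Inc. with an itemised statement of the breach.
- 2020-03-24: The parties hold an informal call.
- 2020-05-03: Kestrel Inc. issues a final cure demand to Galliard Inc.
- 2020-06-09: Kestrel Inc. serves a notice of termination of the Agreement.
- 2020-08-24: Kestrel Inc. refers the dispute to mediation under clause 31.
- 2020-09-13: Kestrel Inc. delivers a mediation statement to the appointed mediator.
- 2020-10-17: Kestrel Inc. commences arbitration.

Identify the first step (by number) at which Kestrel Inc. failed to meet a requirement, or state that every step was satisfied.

Step 1 — counting 90 days from 2020-03-02 (when the breach is discovered) gives a deadline of 2020-05-31; done 2020-03-04 — timely.
Step 2 — 14 and 29 days from 2020-03-04 (when the default notice is delivered) are 2020-03-18 and 2020-04-02 respectively; done 2020-03-24 — within the window.
Step 3 — 21 and 42 days from 2020-03-24 (when the itemised statement is provided) are 2020-04-14 and 2020-05-05 respectively; 2020-05-03 falls inside that range.
Step 4 — counting 41 days from 2020-06-06 (end of the 34-day objection period, which began when the final cure demand is issued on 2020-05-03) gives a deadline of 2020-07-17; completed 2020-06-09, before the deadline.
Step 5 — counting 77 days from 2020-06-09 (when the termination notice is served) gives a deadline of 2020-08-25; done 2020-08-24 — timely.
Step 6 — counting 11 days from 2020-08-24 (when the dispute is referred to mediation) gives a deadline of 2020-09-04; not done until 2020-09-13, 9 days after the deadline.
No need to go further; step 6 was not satisfied.

Step 6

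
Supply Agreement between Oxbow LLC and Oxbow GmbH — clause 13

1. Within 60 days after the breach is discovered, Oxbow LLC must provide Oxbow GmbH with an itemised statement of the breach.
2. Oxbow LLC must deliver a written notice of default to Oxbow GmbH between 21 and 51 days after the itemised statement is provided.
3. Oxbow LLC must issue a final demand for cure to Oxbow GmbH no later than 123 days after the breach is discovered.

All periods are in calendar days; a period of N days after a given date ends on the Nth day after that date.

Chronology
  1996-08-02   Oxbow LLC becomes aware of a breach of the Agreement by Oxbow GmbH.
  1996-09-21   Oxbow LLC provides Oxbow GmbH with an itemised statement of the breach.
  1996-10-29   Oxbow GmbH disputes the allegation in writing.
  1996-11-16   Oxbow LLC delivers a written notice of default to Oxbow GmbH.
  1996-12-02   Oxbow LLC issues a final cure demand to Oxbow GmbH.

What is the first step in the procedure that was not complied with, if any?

Step 1: 60 days after 1996-08-02 (when the breach is discovered) is 1996-10-01; completed 1996-09-21, before the deadline.
Step 2: the window is 21–51 days after 1996-09-21 (when the itemised statement is provided), so 1996-10-12 through 1996-11-11; 1996-11-16 is 5 days past the end of the window.
The analysis stops there.

Step 2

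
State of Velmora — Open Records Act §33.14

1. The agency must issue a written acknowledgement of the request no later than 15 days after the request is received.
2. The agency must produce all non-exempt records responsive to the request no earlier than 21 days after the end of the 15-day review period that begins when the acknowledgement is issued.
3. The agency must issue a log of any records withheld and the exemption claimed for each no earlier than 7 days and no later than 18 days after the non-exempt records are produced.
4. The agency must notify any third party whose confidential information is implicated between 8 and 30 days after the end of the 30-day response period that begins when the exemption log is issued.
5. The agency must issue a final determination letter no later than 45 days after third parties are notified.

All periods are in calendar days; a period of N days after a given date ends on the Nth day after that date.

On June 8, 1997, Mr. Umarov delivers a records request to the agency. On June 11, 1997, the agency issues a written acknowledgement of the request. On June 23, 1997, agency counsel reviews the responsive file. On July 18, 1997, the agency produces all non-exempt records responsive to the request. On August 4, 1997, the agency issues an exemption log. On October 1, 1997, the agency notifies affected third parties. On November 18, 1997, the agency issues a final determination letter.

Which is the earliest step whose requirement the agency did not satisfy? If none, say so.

Step 1 — counting 15 days from June 8, 1997 (when the request is received) gives a deadline of June 23, 1997; done June 11, 1997 — timely.
Step 2 — must wait 21 days from June 26, 1997 (end of the 15-day review period, which began when the acknowledgement is issued on June 11, 1997), so not before July 17, 1997; done July 18, 1997 — permitted.
Step 3 — 7 and 18 days from July 18, 1997 (when the non-exempt records are produced) are July 25, 1997 and August 5, 1997 respectively; August 4, 1997 falls inside that range.
Step 4 — 8 and 30 days from September 3, 1997 (end of the 30-day response period, which began when the exemption log is issued on August 4, 1997) are September 11, 1997 and October 3, 1997 respectively; October 1, 1997 falls inside that range.
Step 5 — counting 45 days from October 1, 1997 (when third parties are notified) gives a deadline of November 15, 1997; not done until November 18, 1997, 3 days after the deadline.
Later steps need not be reached.

Step 5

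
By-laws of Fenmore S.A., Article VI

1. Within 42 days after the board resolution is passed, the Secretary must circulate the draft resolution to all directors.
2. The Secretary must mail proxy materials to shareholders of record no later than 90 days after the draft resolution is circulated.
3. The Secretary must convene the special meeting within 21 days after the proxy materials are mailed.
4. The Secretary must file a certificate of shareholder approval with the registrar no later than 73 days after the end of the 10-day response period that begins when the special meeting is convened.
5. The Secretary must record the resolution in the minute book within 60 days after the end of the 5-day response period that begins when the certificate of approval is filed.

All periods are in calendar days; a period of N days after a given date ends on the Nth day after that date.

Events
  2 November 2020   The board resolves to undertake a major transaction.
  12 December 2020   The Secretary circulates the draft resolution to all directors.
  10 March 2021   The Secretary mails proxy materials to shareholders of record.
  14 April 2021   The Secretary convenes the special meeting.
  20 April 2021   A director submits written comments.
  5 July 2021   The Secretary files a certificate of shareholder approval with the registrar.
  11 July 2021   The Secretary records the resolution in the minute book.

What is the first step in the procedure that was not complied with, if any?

(1) due by 2 November 2020 + 42 days = 14 December 2020; 12 December 2020 is within that limit.
(2) due by 12 December 2020 + 90 days = 12 March 2021; done 10 March 2021 — timely.
(3) due by 10 March 2021 + 21 days = 31 March 2021; not done until 14 April 2021, 14 days after the deadline.

Step 3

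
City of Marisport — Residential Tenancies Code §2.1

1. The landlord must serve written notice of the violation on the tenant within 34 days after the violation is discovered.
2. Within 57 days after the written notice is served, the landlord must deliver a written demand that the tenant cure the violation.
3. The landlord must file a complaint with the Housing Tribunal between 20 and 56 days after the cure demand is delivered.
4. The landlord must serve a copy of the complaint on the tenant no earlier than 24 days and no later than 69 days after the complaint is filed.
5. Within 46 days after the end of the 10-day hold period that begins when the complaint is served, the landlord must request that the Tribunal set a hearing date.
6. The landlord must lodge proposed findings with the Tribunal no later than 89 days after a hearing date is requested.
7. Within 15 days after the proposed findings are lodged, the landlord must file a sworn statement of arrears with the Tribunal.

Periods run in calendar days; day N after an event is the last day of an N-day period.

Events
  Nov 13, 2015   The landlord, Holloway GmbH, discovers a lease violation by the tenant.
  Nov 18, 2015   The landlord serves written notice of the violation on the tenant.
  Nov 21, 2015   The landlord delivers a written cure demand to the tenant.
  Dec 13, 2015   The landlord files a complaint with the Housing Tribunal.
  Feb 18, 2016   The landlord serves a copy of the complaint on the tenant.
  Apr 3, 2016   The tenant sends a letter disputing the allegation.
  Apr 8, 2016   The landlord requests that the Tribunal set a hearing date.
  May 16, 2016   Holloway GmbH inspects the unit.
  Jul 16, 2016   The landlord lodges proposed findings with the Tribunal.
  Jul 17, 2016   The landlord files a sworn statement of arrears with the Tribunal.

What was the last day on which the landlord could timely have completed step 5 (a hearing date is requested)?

Apr 14, 2016

The complaint is served on Feb 18, 2016; the 10-day hold period therefore ends Feb 28, 2016, and step 5 runs from that date. 46 days after Feb 28, 2016 is Apr 14, 2016.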